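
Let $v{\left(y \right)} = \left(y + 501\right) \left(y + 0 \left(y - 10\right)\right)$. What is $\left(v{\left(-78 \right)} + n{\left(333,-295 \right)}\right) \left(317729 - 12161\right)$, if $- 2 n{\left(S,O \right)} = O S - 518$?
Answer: $5005967760$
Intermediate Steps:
$v{\left(y \right)} = y \left(501 + y\right)$ ($v{\left(y \right)} = \left(501 + y\right) \left(y + 0 \left(-10 + y\right)\right) = \left(501 + y\right) \left(y + 0\right) = \left(501 + y\right) y = y \left(501 + y\right)$)
$n{\left(S,O \right)} = 259 - \frac{O S}{2}$ ($n{\left(S,O \right)} = - \frac{O S - 518}{2} = - \frac{-518 + O S}{2} = 259 - \frac{O S}{2}$)
$\left(v{\left(-78 \right)} + n{\left(333,-295 \right)}\right) \left(317729 - 12161\right) = \left(- 78 \left(501 - 78\right) - \left(-259 - \frac{98235}{2}\right)\right) \left(317729 - 12161\right) = \left(\left(-78\right) 423 + \left(259 + \frac{98235}{2}\right)\right) 305568 = \left(-32994 + \frac{98753}{2}\right) 305568 = \frac{32765}{2} \cdot 305568 = 5005967760$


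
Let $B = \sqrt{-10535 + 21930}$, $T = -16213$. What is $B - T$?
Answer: $16213 + \sqrt{11395} \approx 16320.0$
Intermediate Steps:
$B = \sqrt{11395} \approx 106.75$
$B - T = \sqrt{11395} - -16213 = \sqrt{11395} + 16213 = 16213 + \sqrt{11395}$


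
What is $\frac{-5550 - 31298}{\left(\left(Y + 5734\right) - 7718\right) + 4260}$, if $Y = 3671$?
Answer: $- \frac{36848}{5947} \approx -6.1961$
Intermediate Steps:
$\frac{-5550 - 31298}{\left(\left(Y + 5734\right) - 7718\right) + 4260} = \frac{-5550 - 31298}{\left(\left(3671 + 5734\right) - 7718\right) + 4260} = - \frac{36848}{\left(9405 - 7718\right) + 4260} = - \frac{36848}{1687 + 4260} = - \frac{36848}{5947}$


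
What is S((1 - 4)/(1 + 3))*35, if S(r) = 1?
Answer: 35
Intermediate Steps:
S((1 - 4)/(1 + 3))*35 = 1*35 = 35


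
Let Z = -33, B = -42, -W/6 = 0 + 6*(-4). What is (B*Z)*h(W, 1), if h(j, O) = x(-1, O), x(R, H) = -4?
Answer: -5544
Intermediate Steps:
W = 144 (W = -6*(0 + 6*(-4)) = -6*(0 - 24) = -6*(-24) = 144)
h(j, O) = -4
(B*Z)*h(W, 1) = -42*(-33)*(-4) = 1386*(-4) = -5544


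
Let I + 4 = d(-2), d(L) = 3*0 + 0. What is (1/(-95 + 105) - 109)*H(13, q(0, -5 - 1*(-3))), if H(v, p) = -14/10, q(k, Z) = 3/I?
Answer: 7623/50 ≈ 152.46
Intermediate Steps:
d(L) = 0 (d(L) = 0 + 0 = 0)
I = -4 (I = -4 + 0 = -4)
q(k, Z) = -3/4 (q(k, Z) = 3/(-4) = 3*(-1/4) = -3/4)
H(v, p) = -7/5 (H(v, p) = -14*1/10 = -7/5)
(1/(-95 + 105) - 109)*H(13, q(0, -5 - 1*(-3))) = (1/(-95 + 105) - 109)*(-7/5) = (1/10 - 109)*(-7/5) = -1089/10*(-7/5) = 7623/50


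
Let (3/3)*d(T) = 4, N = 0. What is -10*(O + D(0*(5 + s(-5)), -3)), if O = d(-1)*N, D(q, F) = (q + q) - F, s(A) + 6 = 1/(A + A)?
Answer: -30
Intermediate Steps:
d(T) = 4
s(A) = -6 + 1/(2*A) (s(A) = -6 + 1/(A + A) = -6 + 1/(2*A))
D(q, F) = -F + 2*q (D(q, F) = 2*q - F = -F + 2*q)
O = 0 (O = 4*0 = 0)
-10*(O + D(0*(5 + s(-5)), -3)) = -10*(0 + (-1*(-3) + 2*(0*(5 + (-6 + (1/2)/(-5)))))) = -10*(0 + (3 + 2*(0*(5 + (-6 + (1/2)*(-1/5)))))) = -10*(0 + (3 + 2*(0*(5 + (-6 - 1/10))))) = -10*(0 + (3 + 2*(0*(5 - 61/10)))) = -10*(0 + (3 + 2*(0*(-11/10)))) = -10*(0 + (3 + 2*0)) = -10*(0 + (3 + 0)) = -10*(0 + 3) = -10*3 = -30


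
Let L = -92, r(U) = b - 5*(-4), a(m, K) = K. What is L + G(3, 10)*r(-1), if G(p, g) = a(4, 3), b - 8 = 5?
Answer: 7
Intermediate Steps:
b = 13 (b = 8 + 5 = 13)
r(U) = 33 (r(U) = 13 - 5*(-4) = 13 + 20 = 33)
G(p, g) = 3
L + G(3, 10)*r(-1) = -92 + 3*33 = -92 + 99 = 7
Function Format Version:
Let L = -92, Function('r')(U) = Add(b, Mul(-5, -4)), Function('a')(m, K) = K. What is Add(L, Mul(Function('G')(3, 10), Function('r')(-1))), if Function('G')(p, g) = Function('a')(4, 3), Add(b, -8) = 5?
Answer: 7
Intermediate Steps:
b = 13 (b = Add(8, 5) = 13)
Function('r')(U) = 33 (Function('r')(U) = Add(13, Mul(-5, -4)) = Add(13, 20) = 33)
Function('G')(p, g) = 3
Add(L, Mul(Function('G')(3, 10), Function('r')(-1))) = Add(-92, Mul(3, 33)) = Add(-92, 99) = 7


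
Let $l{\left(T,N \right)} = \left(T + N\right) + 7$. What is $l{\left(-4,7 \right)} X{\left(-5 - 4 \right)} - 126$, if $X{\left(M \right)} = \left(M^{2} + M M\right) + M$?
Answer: $1404$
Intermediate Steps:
$X{\left(M \right)} = M + 2 M^{2}$ ($X{\left(M \right)} = \left(M^{2} + M^{2}\right) + M = 2 M^{2} + M = M + 2 M^{2}$)
$l{\left(T,N \right)} = 7 + N + T$ ($l{\left(T,N \right)} = \left(N + T\right) + 7 = 7 + N + T$)
$l{\left(-4,7 \right)} X{\left(-5 - 4 \right)} - 126 = \left(7 + 7 - 4\right) \left(-5 - 4\right) \left(1 + 2 \left(-5 - 4\right)\right) - 126 = 10 \left(- 9 \left(1 + 2 \left(-9\right)\right)\right) - 126 = 10 \left(- 9 \left(1 - 18\right)\right) - 126 = 10 \left(\left(-9\right) \left(-17\right)\right) - 126 = 10 \cdot 153 - 126 = 1530 - 126 = 1404$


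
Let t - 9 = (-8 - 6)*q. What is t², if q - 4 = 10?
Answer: 34969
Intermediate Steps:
q = 14 (q = 4 + 10 = 14)
t = -187 (t = 9 + (-8 - 6)*14 = 9 - 14*14 = 9 - 196 = -187)
t² = (-187)² = 34969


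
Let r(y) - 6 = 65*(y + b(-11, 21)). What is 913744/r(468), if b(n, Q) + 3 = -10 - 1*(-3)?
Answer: 57109/1861 ≈ 30.687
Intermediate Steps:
b(n, Q) = -10 (b(n, Q) = -3 + (-10 - 1*(-3)) = -3 + (-10 + 3) = -3 - 7 = -10)
r(y) = -644 + 65*y (r(y) = 6 + 65*(y - 10) = 6 + 65*(-10 + y) = 6 + (-650 + 65*y) = -644 + 65*y)
913744/r(468) = 913744/(-644 + 65*468) = 913744/(-644 + 30420) = 913744/29776 = 913744*(1/29776) = 57109/1861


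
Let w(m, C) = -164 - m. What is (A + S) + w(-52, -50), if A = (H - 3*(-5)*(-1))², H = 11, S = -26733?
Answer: -26829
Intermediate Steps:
A = 16 (A = (11 - 3*(-5)*(-1))² = (11 + 15*(-1))² = (11 - 15)² = (-4)² = 16)
(A + S) + w(-52, -50) = (16 - 26733) + (-164 - 1*(-52)) = -26717 + (-164 + 52) = -26717 - 112 = -26829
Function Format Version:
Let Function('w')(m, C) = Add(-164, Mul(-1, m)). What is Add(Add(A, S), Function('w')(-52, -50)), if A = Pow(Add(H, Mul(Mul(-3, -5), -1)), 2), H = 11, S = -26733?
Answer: -26829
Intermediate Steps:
A = 16 (A = Pow(Add(11, Mul(Mul(-3, -5), -1)), 2) = Pow(Add(11, Mul(15, -1)), 2) = Pow(Add(11, -15), 2) = Pow(-4, 2) = 16)
Add(Add(A, S), Function('w')(-52, -50)) = Add(Add(16, -26733), Add(-164, Mul(-1, -52))) = Add(-26717, Add(-164, 52)) = Add(-26717, -112) = -26829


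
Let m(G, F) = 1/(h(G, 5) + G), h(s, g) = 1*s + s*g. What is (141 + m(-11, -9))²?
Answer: 117852736/5929 ≈ 19877.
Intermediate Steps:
h(s, g) = s + g*s
m(G, F) = 1/(7*G) (m(G, F) = 1/(G*(1 + 5) + G) = 1/(G*6 + G) = 1/(6*G + G) = 1/(7*G))
(141 + m(-11, -9))² = (141 + (⅐)/(-11))² = (141 + (⅐)*(-1/11))² = (141 - 1/77)² = (10856/77)² = 117852736/5929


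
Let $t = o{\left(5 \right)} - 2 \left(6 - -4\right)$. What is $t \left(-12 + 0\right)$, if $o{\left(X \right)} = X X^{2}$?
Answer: $-1260$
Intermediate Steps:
$o{\left(X \right)} = X^{3}$
$t = 105$ ($t = 5^{3} - 2 \left(6 - -4\right) = 125 - 2 \left(6 + 4\right) = 125 - 20 = 105$)
$t \left(-12 + 0\right) = 105 \left(-12 + 0\right) = 105 \left(-12\right) = -1260$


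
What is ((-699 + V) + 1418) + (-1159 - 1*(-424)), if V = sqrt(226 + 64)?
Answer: -16 + sqrt(290) ≈ 1.0294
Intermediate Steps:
V = sqrt(290) ≈ 17.029
((-699 + V) + 1418) + (-1159 - 1*(-424)) = ((-699 + sqrt(290)) + 1418) + (-1159 - 1*(-424)) = (719 + sqrt(290)) + (-1159 + 424) = (719 + sqrt(290)) - 735 = -16 + sqrt(290)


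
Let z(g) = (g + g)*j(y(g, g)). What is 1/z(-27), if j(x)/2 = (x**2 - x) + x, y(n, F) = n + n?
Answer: -1/314928 ≈ -3.1753e-6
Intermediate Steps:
y(n, F) = 2*n
j(x) = 2*x**2 (j(x) = 2*((x**2 - x) + x) = 2*x**2)
z(g) = 16*g**3 (z(g) = (g + g)*(2*(2*g)**2) = (2*g)*(2*(4*g**2)) = (2*g)*(8*g**2) = 16*g**3)
1/z(-27) = 1/(16*(-27)**3) = 1/(16*(-19683)) = 1/(-314928) = -1/314928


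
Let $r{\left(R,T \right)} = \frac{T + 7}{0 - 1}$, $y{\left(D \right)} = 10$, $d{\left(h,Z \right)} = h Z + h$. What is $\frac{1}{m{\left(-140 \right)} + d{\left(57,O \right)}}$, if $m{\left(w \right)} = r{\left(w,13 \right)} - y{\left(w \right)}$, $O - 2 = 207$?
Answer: $\frac{1}{11940} \approx 8.3752 \cdot 10^{-5}$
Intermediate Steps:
$O = 209$ ($O = 2 + 207 = 209$)
$d{\left(h,Z \right)} = h + Z h$ ($d{\left(h,Z \right)} = Z h + h = h + Z h$)
$r{\left(R,T \right)} = -7 - T$ ($r{\left(R,T \right)} = \frac{7 + T}{-1} = \left(7 + T\right) \left(-1\right) = -7 - T$)
$m{\left(w \right)} = -30$ ($m{\left(w \right)} = \left(-7 - 13\right) - 10 = -20 - 10 = -30$)
$\frac{1}{m{\left(-140 \right)} + d{\left(57,O \right)}} = \frac{1}{-30 + 57 \left(1 + 209\right)} = \frac{1}{-30 + 57 \cdot 210} = \frac{1}{-30 + 11970} = \frac{1}{11940}$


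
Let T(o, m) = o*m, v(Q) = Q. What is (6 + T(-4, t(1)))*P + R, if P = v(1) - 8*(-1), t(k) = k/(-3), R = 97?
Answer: 163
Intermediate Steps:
t(k) = -k/3 (t(k) = k*(-⅓) = -k/3)
T(o, m) = m*o
P = 9 (P = 1 - 8*(-1) = 1 + 8 = 9)
(6 + T(-4, t(1)))*P + R = (6 - ⅓*1*(-4))*9 + 97 = (6 - ⅓*(-4))*9 + 97 = (6 + 4/3)*9 + 97 = (22/3)*9 + 97 = 66 + 97 = 163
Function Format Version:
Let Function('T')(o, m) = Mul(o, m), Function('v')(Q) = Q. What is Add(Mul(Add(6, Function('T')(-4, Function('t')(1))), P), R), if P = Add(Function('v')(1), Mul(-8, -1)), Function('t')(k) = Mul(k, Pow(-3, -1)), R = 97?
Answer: 163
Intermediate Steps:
Function('t')(k) = Mul(Rational(-1, 3), k) (Function('t')(k) = Mul(k, Rational(-1, 3)) = Mul(Rational(-1, 3), k))
Function('T')(o, m) = Mul(m, o)
P = 9 (P = Add(1, Mul(-8, -1)) = Add(1, 8) = 9)
Add(Mul(Add(6, Function('T')(-4, Function('t')(1))), P), R) = Add(Mul(Add(6, Mul(Mul(Rational(-1, 3), 1), -4)), 9), 97) = Add(Mul(Add(6, Mul(Rational(-1, 3), -4)), 9), 97) = Add(Mul(Add(6, Rational(4, 3)), 9), 97) = Add(Mul(Rational(22, 3), 9), 97) = Add(66, 97) = 163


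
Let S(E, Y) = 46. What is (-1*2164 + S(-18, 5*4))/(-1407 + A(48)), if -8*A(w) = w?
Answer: 706/471 ≈ 1.4989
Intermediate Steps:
A(w) = -w/8
(-1*2164 + S(-18, 5*4))/(-1407 + A(48)) = (-1*2164 + 46)/(-1407 - ⅛*48) = (-2164 + 46)/(-1407 - 6) = -2118/(-1413) = -2118*(-1/1413) = 706/471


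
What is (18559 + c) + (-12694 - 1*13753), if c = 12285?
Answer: 4397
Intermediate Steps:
(18559 + c) + (-12694 - 1*13753) = (18559 + 12285) + (-12694 - 1*13753) = 30844 + (-12694 - 13753) = 30844 - 26447 = 4397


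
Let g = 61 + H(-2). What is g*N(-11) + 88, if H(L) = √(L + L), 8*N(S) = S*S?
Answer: 8085/8 + 121*I/4 ≈ 1010.6 + 30.25*I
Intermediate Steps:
N(S) = S²/8 (N(S) = (S*S)/8 = S²/8)
H(L) = √2*√L (H(L) = √(2*L) = √2*√L)
g = 61 + 2*I (g = 61 + √2*√(-2) = 61 + √2*(I*√2) = 61 + 2*I ≈ 61.0 + 2.0*I)
g*N(-11) + 88 = (61 + 2*I)*((⅛)*(-11)²) + 88 = (61 + 2*I)*((⅛)*121) + 88 = (61 + 2*I)*(121/8) + 88 = (7381/8 + 121*I/4) + 88 = 8085/8 + 121*I/4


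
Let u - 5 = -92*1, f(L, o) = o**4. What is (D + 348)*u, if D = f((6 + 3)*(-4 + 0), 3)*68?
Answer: -509472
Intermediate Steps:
D = 5508 (D = 3**4*68 = 81*68 = 5508)
u = -87 (u = 5 - 92*1 = 5 - 92 = -87)
(D + 348)*u = (5508 + 348)*(-87) = 5856*(-87) = -509472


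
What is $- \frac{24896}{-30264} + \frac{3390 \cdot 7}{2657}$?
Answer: $\frac{98039174}{10051431} \approx 9.7538$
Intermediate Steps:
$- \frac{24896}{-30264} + \frac{3390 \cdot 7}{2657} = \left(-24896\right) \left(- \frac{1}{30264}\right) + 23730 \cdot \frac{1}{2657} = \frac{3112}{3783} + \frac{23730}{2657} = \frac{98039174}{10051431}$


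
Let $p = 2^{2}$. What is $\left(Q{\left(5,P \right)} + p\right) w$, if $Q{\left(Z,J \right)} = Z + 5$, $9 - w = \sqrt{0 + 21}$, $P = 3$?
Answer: $126 - 14 \sqrt{21} \approx 61.844$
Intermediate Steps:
$w = 9 - \sqrt{21}$ ($w = 9 - \sqrt{0 + 21} = 9 - \sqrt{21} \approx 4.4174$)
$Q{\left(Z,J \right)} = 5 + Z$
$p = 4$
$\left(Q{\left(5,P \right)} + p\right) w = \left(\left(5 + 5\right) + 4\right) \left(9 - \sqrt{21}\right) = \left(10 + 4\right) \left(9 - \sqrt{21}\right) = 14 \left(9 - \sqrt{21}\right) = 126 - 14 \sqrt{21}$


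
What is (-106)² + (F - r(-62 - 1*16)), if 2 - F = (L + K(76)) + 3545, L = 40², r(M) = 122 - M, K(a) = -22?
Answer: 5915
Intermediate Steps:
L = 1600
F = -5121 (F = 2 - ((1600 - 22) + 3545) = 2 - (1578 + 3545) = 2 - 1*5123 = 2 - 5123 = -5121)
(-106)² + (F - r(-62 - 1*16)) = (-106)² + (-5121 - (122 - (-62 - 1*16))) = 11236 + (-5121 - (122 - (-62 - 16))) = 11236 + (-5121 - (122 - 1*(-78))) = 11236 + (-5121 - (122 + 78)) = 11236 + (-5121 - 1*200) = 11236 + (-5121 - 200) = 11236 - 5321 = 5915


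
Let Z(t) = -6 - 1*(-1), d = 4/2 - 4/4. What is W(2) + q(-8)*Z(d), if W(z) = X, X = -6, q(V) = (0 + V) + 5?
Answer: 9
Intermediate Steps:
d = 1 (d = 4*(½) - 4*¼ = 2 - 1 = 1)
Z(t) = -5 (Z(t) = -6 + 1 = -5)
q(V) = 5 + V (q(V) = V + 5 = 5 + V)
W(z) = -6
W(2) + q(-8)*Z(d) = -6 + (5 - 8)*(-5) = -6 - 3*(-5) = -6 + 15 = 9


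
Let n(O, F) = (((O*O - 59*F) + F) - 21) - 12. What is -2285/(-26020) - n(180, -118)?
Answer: -204053587/5204 ≈ -39211.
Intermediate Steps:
n(O, F) = -33 + O² - 58*F (n(O, F) = (((O² - 59*F) + F) - 21) - 12 = ((O² - 58*F) - 21) - 12 = (-21 + O² - 58*F) - 12 = -33 + O² - 58*F)
-2285/(-26020) - n(180, -118) = -2285/(-26020) - (-33 + 180² - 58*(-118)) = -2285*(-1/26020) - (-33 + 32400 + 6844) = 457/5204 - 1*39211 = 457/5204 - 39211 = -204053587/5204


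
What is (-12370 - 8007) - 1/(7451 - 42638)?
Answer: -717005498/35187 ≈ -20377.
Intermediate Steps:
(-12370 - 8007) - 1/(7451 - 42638) = -20377 - 1/(-35187) = -20377 - 1*(-1/35187) = -20377 + 1/35187 = -717005498/35187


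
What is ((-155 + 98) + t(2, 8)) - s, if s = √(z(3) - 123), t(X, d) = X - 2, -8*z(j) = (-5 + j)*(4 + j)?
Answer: -57 - I*√485/2 ≈ -57.0 - 11.011*I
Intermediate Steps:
z(j) = -(-5 + j)*(4 + j)/8
t(X, d) = -2 + X
s = I*√485/2 (s = √((5/2 - ⅛*3² + (⅛)*3) - 123) = √((5/2 - ⅛*9 + 3/8) - 123) = √((5/2 - 9/8 + 3/8) - 123) = √(7/4 - 123) = √(-485/4) = I*√485/2 ≈ 11.011*I)
((-155 + 98) + t(2, 8)) - s = ((-155 + 98) + (-2 + 2)) - I*√485/2 = (-57 + 0) - I*√485/2 = -57 - I*√485/2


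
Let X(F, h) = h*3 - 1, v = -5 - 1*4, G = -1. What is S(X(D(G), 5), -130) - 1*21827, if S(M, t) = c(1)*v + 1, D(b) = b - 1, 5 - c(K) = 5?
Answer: -21826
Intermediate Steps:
c(K) = 0 (c(K) = 5 - 1*5 = 5 - 5 = 0)
D(b) = -1 + b
v = -9 (v = -5 - 4 = -9)
X(F, h) = -1 + 3*h (X(F, h) = 3*h - 1 = -1 + 3*h)
S(M, t) = 1 (S(M, t) = 0*(-9) + 1 = 0 + 1 = 1)
S(X(D(G), 5), -130) - 1*21827 = 1 - 1*21827 = 1 - 21827 = -21826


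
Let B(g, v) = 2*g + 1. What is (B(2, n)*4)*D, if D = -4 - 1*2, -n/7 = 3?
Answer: -120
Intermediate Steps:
n = -21 (n = -7*3 = -21)
D = -6 (D = -4 - 2 = -6)
B(g, v) = 1 + 2*g
(B(2, n)*4)*D = ((1 + 2*2)*4)*(-6) = ((1 + 4)*4)*(-6) = (5*4)*(-6) = 20*(-6) = -120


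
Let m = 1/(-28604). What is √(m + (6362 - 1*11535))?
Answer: I*√1058122693443/14302 ≈ 71.924*I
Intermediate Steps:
m = -1/28604 ≈ -3.4960e-5
√(m + (6362 - 1*11535)) = √(-1/28604 + (6362 - 1*11535)) = √(-1/28604 + (6362 - 11535)) = √(-1/28604 - 5173) = √(-147968493/28604) = I*√1058122693443/14302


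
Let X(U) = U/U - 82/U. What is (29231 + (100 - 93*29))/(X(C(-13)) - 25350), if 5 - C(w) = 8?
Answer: -79902/75965 ≈ -1.0518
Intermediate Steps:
C(w) = -3 (C(w) = 5 - 1*8 = 5 - 8 = -3)
X(U) = 1 - 82/U
(29231 + (100 - 93*29))/(X(C(-13)) - 25350) = (29231 + (100 - 93*29))/((-82 - 3)/(-3) - 25350) = (29231 + (100 - 2697))/(-⅓*(-85) - 25350) = (29231 - 2597)/(85/3 - 25350) = 26634/(-75965/3) = 26634*(-3/75965) = -79902/75965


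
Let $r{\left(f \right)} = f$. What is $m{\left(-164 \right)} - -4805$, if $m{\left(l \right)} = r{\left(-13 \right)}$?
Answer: $4792$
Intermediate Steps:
$m{\left(l \right)} = -13$
$m{\left(-164 \right)} - -4805 = -13 - -4805 = -13 + 4805 = 4792$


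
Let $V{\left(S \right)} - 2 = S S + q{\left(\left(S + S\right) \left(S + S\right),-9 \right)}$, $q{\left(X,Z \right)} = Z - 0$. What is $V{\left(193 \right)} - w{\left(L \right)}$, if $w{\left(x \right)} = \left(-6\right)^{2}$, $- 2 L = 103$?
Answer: $37206$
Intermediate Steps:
$L = - \frac{103}{2}$ ($L = \left(- \frac{1}{2}\right) 103 = - \frac{103}{2} \approx -51.5$)
$w{\left(x \right)} = 36$
$q{\left(X,Z \right)} = Z$ ($q{\left(X,Z \right)} = Z + 0 = Z$)
$V{\left(S \right)} = -7 + S^{2}$ ($V{\left(S \right)} = 2 + \left(S S - 9\right) = 2 + \left(S^{2} - 9\right) = 2 + \left(-9 + S^{2}\right) = -7 + S^{2}$)
$V{\left(193 \right)} - w{\left(L \right)} = \left(-7 + 193^{2}\right) - 36 = \left(-7 + 37249\right) - 36 = 37242 - 36 = 37206$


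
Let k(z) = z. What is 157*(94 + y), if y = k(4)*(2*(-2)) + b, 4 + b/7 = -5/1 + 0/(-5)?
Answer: 2355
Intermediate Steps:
b = -63 (b = -28 + 7*(-5/1 + 0/(-5)) = -28 + 7*(-5*1 + 0*(-1/5)) = -28 + 7*(-5 + 0) = -28 + 7*(-5) = -28 - 35 = -63)
y = -79 (y = 4*(2*(-2)) - 63 = 4*(-4) - 63 = -16 - 63 = -79)
157*(94 + y) = 157*(94 - 79) = 157*15 = 2355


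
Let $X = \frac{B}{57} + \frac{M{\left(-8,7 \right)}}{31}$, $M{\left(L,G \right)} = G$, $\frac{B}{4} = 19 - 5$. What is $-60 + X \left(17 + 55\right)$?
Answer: $\frac{15900}{589} \approx 26.995$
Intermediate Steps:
$B = 56$ ($B = 4 \left(19 - 5\right) = 4 \cdot 14 = 56$)
$X = \frac{2135}{1767}$ ($X = \frac{56}{57} + \frac{7}{31} = \frac{2135}{1767} \approx 1.2083$)
$-60 + X \left(17 + 55\right) = -60 + \frac{2135 \left(17 + 55\right)}{1767} = -60 + \frac{2135}{1767} \cdot 72 = -60 + \frac{51240}{589} = \frac{15900}{589}$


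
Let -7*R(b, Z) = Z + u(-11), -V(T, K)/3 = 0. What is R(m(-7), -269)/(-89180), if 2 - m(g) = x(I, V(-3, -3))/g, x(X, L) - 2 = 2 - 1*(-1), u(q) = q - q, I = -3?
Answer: -269/624260 ≈ -0.00043091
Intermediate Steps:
V(T, K) = 0 (V(T, K) = -3*0 = 0)
u(q) = 0
x(X, L) = 5 (x(X, L) = 2 + (2 - 1*(-1)) = 2 + (2 + 1) = 2 + 3 = 5)
m(g) = 2 - 5/g
R(b, Z) = -Z/7 (R(b, Z) = -(Z + 0)/7 = -Z/7)
R(m(-7), -269)/(-89180) = -1/7*(-269)/(-89180) = (269/7)*(-1/89180) = -269/624260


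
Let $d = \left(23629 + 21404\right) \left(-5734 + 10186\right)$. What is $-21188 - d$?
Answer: $-200508104$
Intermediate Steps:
$d = 200486916$ ($d = 45033 \cdot 4452 = 200486916$)
$-21188 - d = -21188 - 200486916 = -200508104$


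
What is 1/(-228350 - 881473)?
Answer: -1/1109823 ≈ -9.0104e-7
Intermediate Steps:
1/(-228350 - 881473) = 1/(-1109823) = -1/1109823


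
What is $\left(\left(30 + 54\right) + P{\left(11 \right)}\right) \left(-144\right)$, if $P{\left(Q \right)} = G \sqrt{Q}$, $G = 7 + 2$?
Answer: $-12096 - 1296 \sqrt{11} \approx -16394.0$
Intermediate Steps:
$G = 9$
$P{\left(Q \right)} = 9 \sqrt{Q}$
$\left(\left(30 + 54\right) + P{\left(11 \right)}\right) \left(-144\right) = \left(\left(30 + 54\right) + 9 \sqrt{11}\right) \left(-144\right) = \left(84 + 9 \sqrt{11}\right) \left(-144\right) = -12096 - 1296 \sqrt{11}$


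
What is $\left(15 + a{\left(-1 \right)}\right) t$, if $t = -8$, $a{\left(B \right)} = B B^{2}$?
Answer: $-112$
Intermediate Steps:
$a{\left(B \right)} = B^{3}$
$\left(15 + a{\left(-1 \right)}\right) t = \left(15 + \left(-1\right)^{3}\right) \left(-8\right) = \left(15 - 1\right) \left(-8\right) = 14 \left(-8\right) = -112$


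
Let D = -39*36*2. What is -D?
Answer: 2808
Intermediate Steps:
D = -2808 (D = -1404*2 = -2808)
-D = -1*(-2808) = 2808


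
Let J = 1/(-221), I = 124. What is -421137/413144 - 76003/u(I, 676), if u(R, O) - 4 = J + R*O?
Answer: -14741419125691/7653900373128 ≈ -1.9260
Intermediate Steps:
J = -1/221 ≈ -0.0045249
u(R, O) = 883/221 + O*R (u(R, O) = 4 + (-1/221 + R*O) = 4 + (-1/221 + O*R) = 883/221 + O*R)
-421137/413144 - 76003/u(I, 676) = -421137/413144 - 76003/(883/221 + 676*124) = -421137*1/413144 - 76003/(883/221 + 83824) = -421137/413144 - 76003/18525987/221 = -421137/413144 - 76003*221/18525987 = -421137/413144 - 16796663/18525987 = -14741419125691/7653900373128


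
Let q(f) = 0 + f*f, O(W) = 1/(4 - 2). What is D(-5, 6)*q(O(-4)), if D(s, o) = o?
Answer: 3/2 ≈ 1.5000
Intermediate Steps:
O(W) = ½ (O(W) = 1/2 = ½)
q(f) = f² (q(f) = 0 + f² = f²)
D(-5, 6)*q(O(-4)) = 6*(½)² = 6*(¼) = 3/2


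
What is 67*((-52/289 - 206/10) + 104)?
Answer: 8056951/1445 ≈ 5575.7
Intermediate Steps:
67*((-52/289 - 206/10) + 104) = 67*((-52*1/289 - 206*⅒) + 104) = 67*((-52/289 - 103/5) + 104) = 67*(-30027/1445 + 104) = 67*(120253/1445) = 8056951/1445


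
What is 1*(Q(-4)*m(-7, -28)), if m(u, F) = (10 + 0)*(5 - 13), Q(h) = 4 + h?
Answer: 0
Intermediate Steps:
m(u, F) = -80 (m(u, F) = 10*(-8) = -80)
1*(Q(-4)*m(-7, -28)) = 1*((4 - 4)*(-80)) = 1*(0*(-80)) = 1*0 = 0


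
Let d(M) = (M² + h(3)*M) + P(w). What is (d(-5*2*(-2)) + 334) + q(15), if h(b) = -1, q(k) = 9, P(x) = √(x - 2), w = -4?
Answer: 723 + I*√6 ≈ 723.0 + 2.4495*I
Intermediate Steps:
P(x) = √(-2 + x)
d(M) = M² - M + I*√6 (d(M) = (M² - M) + √(-2 - 4) = (M² - M) + √(-6) = (M² - M) + I*√6 = M² - M + I*√6)
(d(-5*2*(-2)) + 334) + q(15) = (((-5*2*(-2))² - (-5*2)*(-2) + I*√6) + 334) + 9 = (((-10*(-2))² - (-10)*(-2) + I*√6) + 334) + 9 = ((20² - 1*20 + I*√6) + 334) + 9 = ((400 - 20 + I*√6) + 334) + 9 = ((380 + I*√6) + 334) + 9 = (714 + I*√6) + 9 = 723 + I*√6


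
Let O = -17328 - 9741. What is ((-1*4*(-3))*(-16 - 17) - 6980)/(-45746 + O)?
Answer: 7376/72815 ≈ 0.10130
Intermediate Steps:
O = -27069
((-1*4*(-3))*(-16 - 17) - 6980)/(-45746 + O) = ((-1*4*(-3))*(-16 - 17) - 6980)/(-45746 - 27069) = (-4*(-3)*(-33) - 6980)/(-72815) = (12*(-33) - 6980)*(-1/72815) = (-396 - 6980)*(-1/72815) = -7376*(-1/72815) = 7376/72815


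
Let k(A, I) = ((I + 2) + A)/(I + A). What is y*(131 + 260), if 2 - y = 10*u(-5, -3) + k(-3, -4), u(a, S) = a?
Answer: 140369/7 ≈ 20053.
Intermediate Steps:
k(A, I) = (2 + A + I)/(A + I) (k(A, I) = ((2 + I) + A)/(A + I) = (2 + A + I)/(A + I))
y = 359/7 (y = 2 - (10*(-5) + (2 - 3 - 4)/(-3 - 4)) = 2 - (-50 - 5/(-7)) = 2 - (-50 - 1/7*(-5)) = 2 - (-50 + 5/7) = 2 - 1*(-345/7) = 2 + 345/7 = 359/7 ≈ 51.286)
y*(131 + 260) = 359*(131 + 260)/7 = (359/7)*391 = 140369/7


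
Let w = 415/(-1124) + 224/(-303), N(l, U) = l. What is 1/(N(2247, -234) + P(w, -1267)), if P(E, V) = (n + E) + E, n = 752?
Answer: 170286/510310193 ≈ 0.00033369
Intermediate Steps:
w = -377521/340572 (w = 415*(-1/1124) + 224*(-1/303) = -415/1124 - 224/303 = -377521/340572 ≈ -1.1085)
P(E, V) = 752 + 2*E (P(E, V) = (752 + E) + E = 752 + 2*E)
1/(N(2247, -234) + P(w, -1267)) = 1/(2247 + (752 + 2*(-377521/340572))) = 1/(2247 + (752 - 377521/170286)) = 1/(2247 + 127677551/170286) = 1/(510310193/170286) = 170286/510310193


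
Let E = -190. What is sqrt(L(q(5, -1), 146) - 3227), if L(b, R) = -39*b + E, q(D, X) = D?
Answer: 2*I*sqrt(903) ≈ 60.1*I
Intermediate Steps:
L(b, R) = -190 - 39*b (L(b, R) = -39*b - 190 = -190 - 39*b)
sqrt(L(q(5, -1), 146) - 3227) = sqrt((-190 - 39*5) - 3227) = sqrt((-190 - 195) - 3227) = sqrt(-385 - 3227) = sqrt(-3612) = 2*I*sqrt(903)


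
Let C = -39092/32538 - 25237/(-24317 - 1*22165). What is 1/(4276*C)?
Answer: -1448689/4079045302 ≈ -0.00035515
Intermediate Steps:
C = -1907879/2897378 (C = -39092*1/32538 - 25237/(-24317 - 22165) = -674/561 - 25237/(-46482) = -674/561 - 25237*(-1/46482) = -674/561 + 25237/46482 = -1907879/2897378 ≈ -0.65848)
1/(4276*C) = 1/(4276*(-1907879/2897378)) = (1/4276)*(-2897378/1907879) = -1448689/4079045302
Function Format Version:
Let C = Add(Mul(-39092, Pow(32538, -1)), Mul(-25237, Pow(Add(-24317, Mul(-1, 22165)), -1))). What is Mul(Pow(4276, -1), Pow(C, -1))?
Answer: Rational(-1448689, 4079045302) ≈ -0.00035515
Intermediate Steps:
C = Rational(-1907879, 2897378) (C = Add(Mul(-39092, Rational(1, 32538)), Mul(-25237, Pow(Add(-24317, -22165), -1))) = Add(Rational(-674, 561), Mul(-25237, Pow(-46482, -1))) = Add(Rational(-674, 561), Mul(-25237, Rational(-1, 46482))) = Add(Rational(-674, 561), Rational(25237, 46482)) = Rational(-1907879, 2897378) ≈ -0.65848)
Mul(Pow(4276, -1), Pow(C, -1)) = Mul(Pow(4276, -1), Pow(Rational(-1907879, 2897378), -1)) = Mul(Rational(1, 4276), Rational(-2897378, 1907879)) = Rational(-1448689, 4079045302)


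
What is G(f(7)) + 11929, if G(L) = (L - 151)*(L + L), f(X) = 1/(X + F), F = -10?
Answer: 108269/9 ≈ 12030.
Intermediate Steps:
f(X) = 1/(-10 + X) (f(X) = 1/(X - 10) = 1/(-10 + X))
G(L) = 2*L*(-151 + L) (G(L) = (-151 + L)*(2*L) = 2*L*(-151 + L))
G(f(7)) + 11929 = 2*(-151 + 1/(-10 + 7))/(-10 + 7) + 11929 = 2*(-151 + 1/(-3))/(-3) + 11929 = 2*(-⅓)*(-151 - ⅓) + 11929 = 2*(-⅓)*(-454/3) + 11929 = 908/9 + 11929 = 108269/9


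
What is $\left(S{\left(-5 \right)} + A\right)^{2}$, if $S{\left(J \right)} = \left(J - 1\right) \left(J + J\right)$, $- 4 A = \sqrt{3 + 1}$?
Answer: $\frac{14161}{4} \approx 3540.3$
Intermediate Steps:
$A = - \frac{1}{2}$ ($A = - \frac{\sqrt{3 + 1}}{4} = - \frac{\sqrt{4}}{4} = \left(- \frac{1}{4}\right) 2 = - \frac{1}{2} \approx -0.5$)
$S{\left(J \right)} = 2 J \left(-1 + J\right)$ ($S{\left(J \right)} = \left(-1 + J\right) 2 J = 2 J \left(-1 + J\right)$)
$\left(S{\left(-5 \right)} + A\right)^{2} = \left(2 \left(-5\right) \left(-1 - 5\right) - \frac{1}{2}\right)^{2} = \left(2 \left(-5\right) \left(-6\right) - \frac{1}{2}\right)^{2} = \left(60 - \frac{1}{2}\right)^{2} = \left(\frac{119}{2}\right)^{2} = \frac{14161}{4}$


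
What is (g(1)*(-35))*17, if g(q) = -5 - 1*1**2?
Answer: 3570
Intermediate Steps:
g(q) = -6 (g(q) = -5 - 1*1 = -5 - 1 = -6)
(g(1)*(-35))*17 = -6*(-35)*17 = 210*17 = 3570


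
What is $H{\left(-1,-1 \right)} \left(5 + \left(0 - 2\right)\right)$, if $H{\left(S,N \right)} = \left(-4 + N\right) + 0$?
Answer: $-15$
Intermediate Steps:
$H{\left(S,N \right)} = -4 + N$
$H{\left(-1,-1 \right)} \left(5 + \left(0 - 2\right)\right) = \left(-4 - 1\right) \left(5 + \left(0 - 2\right)\right) = - 5 \left(5 - 2\right) = \left(-5\right) 3 = -15$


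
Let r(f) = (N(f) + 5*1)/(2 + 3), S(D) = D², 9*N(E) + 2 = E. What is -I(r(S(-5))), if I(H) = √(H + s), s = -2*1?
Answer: -I*√110/15 ≈ -0.69921*I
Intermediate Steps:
N(E) = -2/9 + E/9
s = -2
r(f) = 43/45 + f/45 (r(f) = ((-2/9 + f/9) + 5*1)/(2 + 3) = ((-2/9 + f/9) + 5)/5 = (43/9 + f/9)*(⅕) = 43/45 + f/45)
I(H) = √(-2 + H) (I(H) = √(H - 2) = √(-2 + H))
-I(r(S(-5))) = -√(-2 + (43/45 + (1/45)*(-5)²)) = -√(-2 + (43/45 + (1/45)*25)) = -√(-2 + (43/45 + 5/9)) = -√(-2 + 68/45) = -√(-22/45) = -I*√110/15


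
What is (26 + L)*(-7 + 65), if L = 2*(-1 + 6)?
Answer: 2088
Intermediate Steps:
L = 10 (L = 2*5 = 10)
(26 + L)*(-7 + 65) = (26 + 10)*(-7 + 65) = 36*58 = 2088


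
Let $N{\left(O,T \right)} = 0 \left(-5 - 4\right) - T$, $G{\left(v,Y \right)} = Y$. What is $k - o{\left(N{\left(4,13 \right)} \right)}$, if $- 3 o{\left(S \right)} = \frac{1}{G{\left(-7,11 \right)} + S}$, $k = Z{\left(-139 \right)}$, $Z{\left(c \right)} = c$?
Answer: $- \frac{835}{6} \approx -139.17$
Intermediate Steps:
$N{\left(O,T \right)} = - T$ ($N{\left(O,T \right)} = 0 \left(-9\right) - T = 0 - T = - T$)
$k = -139$
$o{\left(S \right)} = - \frac{1}{3 \left(11 + S\right)}$
$k - o{\left(N{\left(4,13 \right)} \right)} = -139 - - \frac{1}{33 + 3 \left(\left(-1\right) 13\right)} = -139 - - \frac{1}{33 + 3 \left(-13\right)} = -139 - - \frac{1}{33 - 39} = -139 - - \frac{1}{-6} = -139 - \left(-1\right) \left(- \frac{1}{6}\right) = -139 - \frac{1}{6} = - \frac{835}{6}$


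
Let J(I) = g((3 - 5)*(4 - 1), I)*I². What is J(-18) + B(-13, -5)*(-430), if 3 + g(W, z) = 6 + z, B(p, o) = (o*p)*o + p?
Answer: 140480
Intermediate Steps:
B(p, o) = p + p*o² (B(p, o) = p*o² + p = p + p*o²)
g(W, z) = 3 + z (g(W, z) = -3 + (6 + z) = 3 + z)
J(I) = I²*(3 + I) (J(I) = (3 + I)*I² = I²*(3 + I))
J(-18) + B(-13, -5)*(-430) = (-18)²*(3 - 18) - 13*(1 + (-5)²)*(-430) = 324*(-15) - 13*(1 + 25)*(-430) = -4860 - 13*26*(-430) = -4860 - 338*(-430) = -4860 + 145340 = 140480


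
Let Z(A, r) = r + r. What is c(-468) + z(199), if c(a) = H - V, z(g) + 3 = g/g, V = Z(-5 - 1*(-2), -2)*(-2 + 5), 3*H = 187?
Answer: 217/3 ≈ 72.333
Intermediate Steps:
Z(A, r) = 2*r
H = 187/3 (H = (⅓)*187 = 187/3 ≈ 62.333)
V = -12 (V = (2*(-2))*(-2 + 5) = -4*3 = -12)
z(g) = -2 (z(g) = -3 + g/g = -3 + 1 = -2)
c(a) = 223/3 (c(a) = 187/3 - 1*(-12) = 187/3 + 12 = 223/3)
c(-468) + z(199) = 223/3 - 2 = 217/3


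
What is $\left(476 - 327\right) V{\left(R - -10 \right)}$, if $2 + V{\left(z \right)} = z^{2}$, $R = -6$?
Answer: $2086$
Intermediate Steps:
$V{\left(z \right)} = -2 + z^{2}$
$\left(476 - 327\right) V{\left(R - -10 \right)} = \left(476 - 327\right) \left(-2 + \left(-6 - -10\right)^{2}\right) = 149 \left(-2 + \left(-6 + 10\right)^{2}\right) = 149 \left(-2 + 4^{2}\right) = 149 \left(-2 + 16\right) = 149 \cdot 14 = 2086$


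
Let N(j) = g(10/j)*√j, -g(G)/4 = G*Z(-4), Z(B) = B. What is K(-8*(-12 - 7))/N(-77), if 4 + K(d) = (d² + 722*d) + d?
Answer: 33249*I*√77/40 ≈ 7294.0*I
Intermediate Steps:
g(G) = 16*G (g(G) = -4*G*(-4) = -(-16)*G = 16*G)
K(d) = -4 + d² + 723*d (K(d) = -4 + ((d² + 722*d) + d) = -4 + (d² + 723*d) = -4 + d² + 723*d)
N(j) = 160/√j (N(j) = (16*(10/j))*√j = (160/j)*√j = 160/√j)
K(-8*(-12 - 7))/N(-77) = (-4 + (-8*(-12 - 7))² + 723*(-8*(-12 - 7)))/((160/√(-77))) = (-4 + (-8*(-19))² + 723*(-8*(-19)))/((160*(-I*√77/77))) = (-4 + 152² + 723*152)/((-160*I*√77/77)) = (-4 + 23104 + 109896)*(I*√77/160) = 132996*(I*√77/160) = 33249*I*√77/40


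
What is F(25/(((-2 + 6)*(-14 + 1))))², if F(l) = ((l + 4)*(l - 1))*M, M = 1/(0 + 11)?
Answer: 1640961/7311616 ≈ 0.22443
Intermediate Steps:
M = 1/11 ≈ 0.090909
F(l) = (-1 + l)*(4 + l)/11 (F(l) = ((l + 4)*(l - 1))*(1/11) = ((4 + l)*(-1 + l))*(1/11) = ((-1 + l)*(4 + l))*(1/11) = (-1 + l)*(4 + l)/11)
F(25/(((-2 + 6)*(-14 + 1))))² = (-4/11 + (25/(((-2 + 6)*(-14 + 1))))²/11 + 3*(25/(((-2 + 6)*(-14 + 1))))/11)² = (-4/11 + (25/((4*(-13))))²/11 + 3*(25/((4*(-13))))/11)² = (-4/11 + (25/(-52))²/11 + 3*(25/(-52))/11)² = (-4/11 + (25*(-1/52))²/11 + 3*(25*(-1/52))/11)² = (-4/11 + (-25/52)²/11 + (3/11)*(-25/52))² = (-4/11 + (1/11)*(625/2704) - 75/572)² = (-4/11 + 625/29744 - 75/572)² = (-1281/2704)² = 1640961/7311616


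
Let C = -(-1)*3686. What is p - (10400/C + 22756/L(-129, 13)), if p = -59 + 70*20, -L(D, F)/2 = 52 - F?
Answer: 117153911/71877 ≈ 1629.9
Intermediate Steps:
L(D, F) = -104 + 2*F (L(D, F) = -2*(52 - F) = -104 + 2*F)
C = 3686 (C = -1*(-3686) = 3686)
p = 1341 (p = -59 + 1400 = 1341)
p - (10400/C + 22756/L(-129, 13)) = 1341 - (10400/3686 + 22756/(-104 + 2*13)) = 1341 - (10400*(1/3686) + 22756/(-104 + 26)) = 1341 - (5200/1843 + 22756/(-78)) = 1341 - (5200/1843 + 22756*(-1/78)) = 1341 - (5200/1843 - 11378/39) = 1341 - 1*(-20766854/71877) = 1341 + 20766854/71877 = 117153911/71877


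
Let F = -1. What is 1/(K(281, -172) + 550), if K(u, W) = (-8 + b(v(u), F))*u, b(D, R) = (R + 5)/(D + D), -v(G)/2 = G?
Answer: -1/1699 ≈ -0.00058858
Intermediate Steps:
v(G) = -2*G
b(D, R) = (5 + R)/(2*D) (b(D, R) = (5 + R)/((2*D)) = (5 + R)*(1/(2*D)) = (5 + R)/(2*D))
K(u, W) = u*(-8 - 1/u) (K(u, W) = (-8 + (5 - 1)/(2*((-2*u))))*u = (-8 + (½)*(-1/(2*u))*4)*u = (-8 - 1/u)*u = u*(-8 - 1/u))
1/(K(281, -172) + 550) = 1/((-1 - 8*281) + 550) = 1/((-1 - 2248) + 550) = 1/(-2249 + 550) = 1/(-1699) = -1/1699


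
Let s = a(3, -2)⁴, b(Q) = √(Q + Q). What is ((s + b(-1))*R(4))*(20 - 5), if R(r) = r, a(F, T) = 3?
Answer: 4860 + 60*I*√2 ≈ 4860.0 + 84.853*I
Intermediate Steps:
b(Q) = √2*√Q (b(Q) = √(2*Q) = √2*√Q)
s = 81 (s = 3⁴ = 81)
((s + b(-1))*R(4))*(20 - 5) = ((81 + √2*√(-1))*4)*(20 - 5) = ((81 + √2*I)*4)*15 = ((81 + I*√2)*4)*15 = (324 + 4*I*√2)*15 = 4860 + 60*I*√2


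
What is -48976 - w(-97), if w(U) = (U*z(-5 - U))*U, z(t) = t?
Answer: -914604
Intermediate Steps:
w(U) = U²*(-5 - U) (w(U) = (U*(-5 - U))*U = U²*(-5 - U))
-48976 - w(-97) = -48976 - (-97)²*(-5 - 1*(-97)) = -48976 - 9409*(-5 + 97) = -48976 - 9409*92 = -48976 - 1*865628 = -48976 - 865628 = -914604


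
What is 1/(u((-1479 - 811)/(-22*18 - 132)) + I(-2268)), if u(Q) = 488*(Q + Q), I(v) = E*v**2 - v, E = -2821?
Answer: -33/478853793098 ≈ -6.8915e-11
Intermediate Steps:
I(v) = -v - 2821*v**2 (I(v) = -2821*v**2 - v = -v - 2821*v**2)
u(Q) = 976*Q (u(Q) = 488*(2*Q) = 976*Q)
1/(u((-1479 - 811)/(-22*18 - 132)) + I(-2268)) = 1/(976*((-1479 - 811)/(-22*18 - 132)) - 1*(-2268)*(1 + 2821*(-2268))) = 1/(976*(-2290/(-396 - 132)) - 1*(-2268)*(1 - 6398028)) = 1/(976*(-2290/(-528)) - 1*(-2268)*(-6398027)) = 1/(976*(-2290*(-1/528)) - 14510725236) = 1/(976*(1145/264) - 14510725236) = 1/(139690/33 - 14510725236) = 1/(-478853793098/33) = -33/478853793098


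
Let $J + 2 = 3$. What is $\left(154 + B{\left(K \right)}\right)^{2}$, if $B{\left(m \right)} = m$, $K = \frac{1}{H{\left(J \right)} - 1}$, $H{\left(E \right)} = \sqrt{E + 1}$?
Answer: $24027 + 310 \sqrt{2} \approx 24465.0$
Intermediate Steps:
$J = 1$ ($J = -2 + 3 = 1$)
$H{\left(E \right)} = \sqrt{1 + E}$
$K = \frac{1}{-1 + \sqrt{2}}$ ($K = \frac{1}{\sqrt{1 + 1} - 1} = \frac{1}{\sqrt{2} - 1} = \frac{1}{-1 + \sqrt{2}} \approx 2.4142$)
$\left(154 + B{\left(K \right)}\right)^{2} = \left(154 + \left(1 + \sqrt{2}\right)\right)^{2} = \left(155 + \sqrt{2}\right)^{2}$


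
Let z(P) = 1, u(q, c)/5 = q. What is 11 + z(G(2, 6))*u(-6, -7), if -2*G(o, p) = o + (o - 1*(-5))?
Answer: -19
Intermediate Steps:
G(o, p) = -5/2 - o (G(o, p) = -(o + (o - 1*(-5)))/2 = -(o + (o + 5))/2 = -(o + (5 + o))/2 = -(5 + 2*o)/2 = -5/2 - o)
u(q, c) = 5*q
11 + z(G(2, 6))*u(-6, -7) = 11 + 1*(5*(-6)) = 11 + 1*(-30) = 11 - 30 = -19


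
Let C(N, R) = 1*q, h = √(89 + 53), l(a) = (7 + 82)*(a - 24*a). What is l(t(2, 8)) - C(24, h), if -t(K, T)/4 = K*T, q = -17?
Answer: 131025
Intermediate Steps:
t(K, T) = -4*K*T
l(a) = -2047*a (l(a) = 89*(-23*a) = -2047*a)
h = √142 ≈ 11.916
C(N, R) = -17 (C(N, R) = 1*(-17) = -17)
l(t(2, 8)) - C(24, h) = -(-8188)*2*8 - 1*(-17) = -2047*(-64) + 17 = 131008 + 17 = 131025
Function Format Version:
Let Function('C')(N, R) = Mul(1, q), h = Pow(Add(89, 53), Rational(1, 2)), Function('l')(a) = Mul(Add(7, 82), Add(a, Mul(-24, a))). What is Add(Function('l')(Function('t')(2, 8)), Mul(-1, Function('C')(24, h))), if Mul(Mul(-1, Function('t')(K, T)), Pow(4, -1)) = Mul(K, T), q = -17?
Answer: 131025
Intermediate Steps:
Function('t')(K, T) = Mul(-4, K, T) (Function('t')(K, T) = Mul(-4, Mul(K, T)) = Mul(-4, K, T))
Function('l')(a) = Mul(-2047, a) (Function('l')(a) = Mul(89, Mul(-23, a)) = Mul(-2047, a))
h = Pow(142, Rational(1, 2)) ≈ 11.916
Function('C')(N, R) = -17 (Function('C')(N, R) = Mul(1, -17) = -17)
Add(Function('l')(Function('t')(2, 8)), Mul(-1, Function('C')(24, h))) = Add(Mul(-2047, Mul(-4, 2, 8)), Mul(-1, -17)) = Add(Mul(-2047, -64), 17) = Add(131008, 17) = 131025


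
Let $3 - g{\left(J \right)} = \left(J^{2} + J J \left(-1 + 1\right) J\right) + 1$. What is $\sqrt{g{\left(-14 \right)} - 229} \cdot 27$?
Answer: $81 i \sqrt{47} \approx 555.31 i$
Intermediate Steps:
$g{\left(J \right)} = 2 - J^{2}$ ($g{\left(J \right)} = 3 - \left(\left(J^{2} + J J \left(-1 + 1\right) J\right) + 1\right) = 3 - \left(\left(J^{2} + J^{2} \cdot 0 J\right) + 1\right) = 3 - \left(\left(J^{2} + 0 J\right) + 1\right) = 3 - \left(\left(J^{2} + 0\right) + 1\right) = 3 - \left(J^{2} + 1\right) = 3 - \left(1 + J^{2}\right) = 2 - J^{2}$)
$\sqrt{g{\left(-14 \right)} - 229} \cdot 27 = \sqrt{\left(2 - \left(-14\right)^{2}\right) - 229} \cdot 27 = \sqrt{\left(2 - 196\right) - 229} \cdot 27 = \sqrt{-194 - 229} \cdot 27 = \sqrt{-423} \cdot 27 = 3 i \sqrt{47} \cdot 27 = 81 i \sqrt{47}$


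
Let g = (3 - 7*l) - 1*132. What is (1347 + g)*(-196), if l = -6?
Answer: -246960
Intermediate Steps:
g = -87 (g = (3 - 7*(-6)) - 1*132 = (3 + 42) - 132 = 45 - 132 = -87)
(1347 + g)*(-196) = (1347 - 87)*(-196) = 1260*(-196) = -246960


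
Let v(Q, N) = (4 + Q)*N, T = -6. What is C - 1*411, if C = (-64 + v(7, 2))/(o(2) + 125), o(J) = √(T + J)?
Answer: -6428769/15629 + 84*I/15629 ≈ -411.34 + 0.0053746*I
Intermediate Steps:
v(Q, N) = N*(4 + Q)
o(J) = √(-6 + J)
C = -42*(125 - 2*I)/15629 (C = (-64 + 2*(4 + 7))/(√(-6 + 2) + 125) = (-64 + 2*11)/(√(-4) + 125) = (-64 + 22)/(2*I + 125) = -42*(125 - 2*I)/15629 ≈ -0.33591 + 0.0053746*I)
C - 1*411 = (-5250/15629 + 84*I/15629) - 1*411 = (-5250/15629 + 84*I/15629) - 411 = -6428769/15629 + 84*I/15629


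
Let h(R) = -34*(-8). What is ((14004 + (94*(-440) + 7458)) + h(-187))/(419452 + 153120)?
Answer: -9813/286286 ≈ -0.034277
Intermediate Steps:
h(R) = 272
((14004 + (94*(-440) + 7458)) + h(-187))/(419452 + 153120) = ((14004 + (94*(-440) + 7458)) + 272)/(419452 + 153120) = ((14004 + (-41360 + 7458)) + 272)/572572 = ((14004 - 33902) + 272)*(1/572572) = (-19898 + 272)*(1/572572) = -19626*1/572572 = -9813/286286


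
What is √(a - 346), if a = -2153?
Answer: 7*I*√51 ≈ 49.99*I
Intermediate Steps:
√(a - 346) = √(-2153 - 346) = √(-2499) = 7*I*√51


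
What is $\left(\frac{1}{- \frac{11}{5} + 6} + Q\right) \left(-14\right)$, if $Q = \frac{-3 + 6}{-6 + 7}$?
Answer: $- \frac{868}{19} \approx -45.684$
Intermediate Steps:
$Q = 3$ ($Q = \frac{3}{1} = 3 \cdot 1 = 3$)
$\left(\frac{1}{- \frac{11}{5} + 6} + Q\right) \left(-14\right) = \left(\frac{1}{- \frac{11}{5} + 6} + 3\right) \left(-14\right) = \left(\frac{1}{\frac{19}{5}} + 3\right) \left(-14\right) = \left(\frac{5}{19} + 3\right) \left(-14\right) = \frac{62}{19} \left(-14\right) = - \frac{868}{19}$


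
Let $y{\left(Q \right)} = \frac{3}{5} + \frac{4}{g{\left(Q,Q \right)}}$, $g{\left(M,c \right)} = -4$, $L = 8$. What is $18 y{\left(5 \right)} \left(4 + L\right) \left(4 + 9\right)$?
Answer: $- \frac{5616}{5} \approx -1123.2$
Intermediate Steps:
$y{\left(Q \right)} = - \frac{2}{5}$ ($y{\left(Q \right)} = \frac{3}{5} + \frac{4}{-4} = 3 \cdot \frac{1}{5} + 4 \left(- \frac{1}{4}\right) = \frac{3}{5} - 1 = - \frac{2}{5}$)
$18 y{\left(5 \right)} \left(4 + L\right) \left(4 + 9\right) = 18 \left(- \frac{2}{5}\right) \left(4 + 8\right) \left(4 + 9\right) = - \frac{36 \cdot 12 \cdot 13}{5} = \left(- \frac{36}{5}\right) 156 = - \frac{5616}{5}$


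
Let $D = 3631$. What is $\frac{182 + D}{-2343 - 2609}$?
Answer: $- \frac{3813}{4952} \approx -0.76999$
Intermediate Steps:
$\frac{182 + D}{-2343 - 2609} = \frac{182 + 3631}{-2343 - 2609} = \frac{3813}{-4952} = 3813 \left(- \frac{1}{4952}\right) = - \frac{3813}{4952}$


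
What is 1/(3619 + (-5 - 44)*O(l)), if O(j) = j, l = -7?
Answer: 1/3962 ≈ 0.00025240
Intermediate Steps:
1/(3619 + (-5 - 44)*O(l)) = 1/(3619 + (-5 - 44)*(-7)) = 1/(3619 - 49*(-7)) = 1/(3619 + 343) = 1/3962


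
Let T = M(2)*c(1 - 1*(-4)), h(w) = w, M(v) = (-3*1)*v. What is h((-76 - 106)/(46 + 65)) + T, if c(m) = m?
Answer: -3512/111 ≈ -31.640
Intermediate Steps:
M(v) = -3*v
T = -30 (T = (-3*2)*(1 - 1*(-4)) = -6*(1 + 4) = -6*5 = -30)
h((-76 - 106)/(46 + 65)) + T = (-76 - 106)/(46 + 65) - 30 = -182/111 - 30 = -3512/111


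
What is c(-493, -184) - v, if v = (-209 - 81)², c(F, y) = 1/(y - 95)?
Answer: -23463901/279 ≈ -84100.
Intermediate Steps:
c(F, y) = 1/(-95 + y)
v = 84100 (v = (-290)² = 84100)
c(-493, -184) - v = 1/(-95 - 184) - 1*84100 = 1/(-279) - 84100 = -1/279 - 84100 = -23463901/279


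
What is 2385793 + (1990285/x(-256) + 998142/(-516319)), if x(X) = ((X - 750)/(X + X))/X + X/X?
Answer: 147455784954658665/33577773527 ≈ 4.3915e+6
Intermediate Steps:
x(X) = 1 + (-750 + X)/(2*X**2) (x(X) = ((-750 + X)/((2*X)))/X + 1 = ((-750 + X)*(1/(2*X)))/X + 1 = ((-750 + X)/(2*X))/X + 1 = (-750 + X)/(2*X**2) + 1 = 1 + (-750 + X)/(2*X**2))
2385793 + (1990285/x(-256) + 998142/(-516319)) = 2385793 + (1990285/(((-375 + (-256)**2 + (1/2)*(-256))/(-256)**2)) + 998142/(-516319)) = 2385793 + (1990285/(((-375 + 65536 - 128)/65536)) + 998142*(-1/516319)) = 2385793 + (1990285/(((1/65536)*65033)) - 998142/516319) = 2385793 + (1990285/(65033/65536) - 998142/516319) = 2385793 + (1990285*(65536/65033) - 998142/516319) = 2385793 + (130435317760/65033 - 998142/516319) = 2385793 + 67346167918356754/33577773527 = 147455784954658665/33577773527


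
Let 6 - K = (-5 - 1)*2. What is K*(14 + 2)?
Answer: 288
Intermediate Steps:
K = 18 (K = 6 - (-5 - 1)*2 = 6 - (-6)*2 = 6 - 1*(-12) = 6 + 12 = 18)
K*(14 + 2) = 18*(14 + 2) = 18*16 = 288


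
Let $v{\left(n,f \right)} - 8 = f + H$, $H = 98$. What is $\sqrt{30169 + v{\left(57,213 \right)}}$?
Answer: $2 \sqrt{7622} \approx 174.61$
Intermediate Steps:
$v{\left(n,f \right)} = 106 + f$ ($v{\left(n,f \right)} = 8 + \left(f + 98\right) = 8 + \left(98 + f\right) = 106 + f$)
$\sqrt{30169 + v{\left(57,213 \right)}} = \sqrt{30169 + \left(106 + 213\right)} = \sqrt{30169 + 319} = \sqrt{30488} = 2 \sqrt{7622}$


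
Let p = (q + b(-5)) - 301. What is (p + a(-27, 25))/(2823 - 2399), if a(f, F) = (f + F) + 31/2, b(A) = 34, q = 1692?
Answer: 2877/848 ≈ 3.3927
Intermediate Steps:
a(f, F) = 31/2 + F + f (a(f, F) = (F + f) + 31*(½) = (F + f) + 31/2 = 31/2 + F + f)
p = 1425 (p = (1692 + 34) - 301 = 1726 - 301 = 1425)
(p + a(-27, 25))/(2823 - 2399) = (1425 + (31/2 + 25 - 27))/(2823 - 2399) = (1425 + 27/2)/424 = (2877/2)*(1/424) = 2877/848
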